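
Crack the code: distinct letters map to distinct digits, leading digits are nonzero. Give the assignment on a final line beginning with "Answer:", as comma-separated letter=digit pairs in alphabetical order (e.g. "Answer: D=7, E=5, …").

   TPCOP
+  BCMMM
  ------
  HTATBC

Step 1. [col 1: P + M ≡ C (mod 10)] M=2 is one option consistent with column 1 (P + M ≡ C (mod 10), carry-in 0) — take it. So M=2.
Step 2. [H] H is the leading digit of a 6-digit sum of two 5-digit numbers; the final carry is exactly 1. So H=1.
Step 3. [col 1: P + M ≡ C (mod 10)] C=6 is one option consistent with column 1 (P + M ≡ C (mod 10), carry-in 0) — take it. So C=6.
Step 4. [col 1: P + M ≡ C (mod 10)] column 1: given M=2, C=6, carry-in 0, and digits 1,2,6 already taken and all letters distinct, P+M≡C (mod 10) forces P=4. So P=4.
Step 5. [col 2: O + M ≡ B (mod 10)] column 2 (O + M ≡ B (mod 10), carry-in 0) doesn't pin O yet; pick O=7 and continue. So O=7.
Step 6. [col 2: O + M ≡ B (mod 10)] from column 2 (O=7, M=2, carry-in 0, digits 1,2,4,6,7 already taken and all letters distinct): B must equal 9, so B=9.
Step 7. [col 3: C + M ≡ T (mod 10)] column 3 reads C+M+carry(0)=T with C=6, M=2; with digits 1,2,4,6,7,9 already taken and all letters distinct, the only value for T is 8, so T=8.
Step 8. [col 4: P + C ≡ A (mod 10)] column 4: given P=4, C=6, carry-in 0, and digits 1,2,4,6,7,8,9 already taken and all letters distinct, P+C≡A (mod 10) forces A=0. So A=0.

Answer: A=0, B=9, C=6, H=1, M=2, O=7, P=4, T=8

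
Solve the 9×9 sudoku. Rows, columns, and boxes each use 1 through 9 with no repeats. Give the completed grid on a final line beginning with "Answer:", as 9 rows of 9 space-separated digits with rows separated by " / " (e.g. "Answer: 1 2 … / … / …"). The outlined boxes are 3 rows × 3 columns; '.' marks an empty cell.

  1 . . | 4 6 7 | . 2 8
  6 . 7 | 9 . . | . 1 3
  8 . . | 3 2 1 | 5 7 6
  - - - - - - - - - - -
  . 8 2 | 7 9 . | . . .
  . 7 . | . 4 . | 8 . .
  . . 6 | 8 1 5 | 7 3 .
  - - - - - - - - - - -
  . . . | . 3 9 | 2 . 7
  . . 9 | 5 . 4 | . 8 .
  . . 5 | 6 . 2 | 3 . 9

Step 1. [r7c1∈{4}] r7c1's peers cover all but 4 ⇒ r7c1=4.
Step 2. [r6c2∈{4,9}] box 4 places 4 nowhere but r6c2 ⇒ r6c2=4.
Step 3. [r8c9∈{1}] r8c9 is down to just 1, so r8c9=1.
Step 4. [r1c2∈{3,5,9}] 5 has one home in row 1: r1c2. So r1c2=5.
Step 5. [r8c1∈{2,3,7}] across col 1, 2 lands solely at r8c1. So r8c1=2.
Step 6. [r8c7∈{6}] r8c7 is down to just 6 ⇒ r8c7=6.
Step 7. [r4c9∈{4,5}] 4 has one home in col 9: r4c9. So r4c9=4.
Step 8. [r5c9∈{2,5}] r5c9 is the only open cell in col 9 admitting 5 ⇒ r5c9=5.
Step 9. [r9c2∈{1}] nothing but 1 survives at r9c2. So r9c2=1.
Step 10. [r4c8∈{6}] r4c8 has the single candidate 6, so r4c8=6.
Step 11. [r9c5∈{7,8}] r9c5 is the only open cell in row 9 admitting 8, so r9c5=8.
Step 12. [r4c6∈{3}] r4c6's peers cover all but 3 ⇒ r4c6=3.
Step 13. [r5c1∈{3,9}] r5c1 is the only open cell in col 1 admitting 3, so r5c1=3.
Step 14. [r7c4∈{1}] nothing but 1 survives at r7c4 ⇒ r7c4=1.
Step 15. [r1c7∈{9}] r1c7 has the single candidate 9, so r1c7=9.
Step 16. [r4c7∈{1}] nothing but 1 survives at r4c7. So r4c7=1.
Step 17. [r7c3∈{8}] r7c3's peers cover all but 8. So r7c3=8.
Step 18. [r5c3∈{1}] r5c3 has the single candidate 1 ⇒ r5c3=1.
Step 19. [r4c1∈{5}] r4c1 is down to just 5 ⇒ r4c1=5.
Step 20. [r8c5∈{7}] r8c5 has the single candidate 7, so r8c5=7.
Step 21. [r9c8∈{4}] r9c8 has the single candidate 4 ⇒ r9c8=4.
Step 22. [r9c1∈{7}] nothing but 7 survives at r9c1. So r9c1=7.
Step 23. [r2c7∈{4}] nothing but 4 survives at r2c7 ⇒ r2c7=4.
Step 24. [r1c3∈{3}] r1c3's peers cover all but 3 ⇒ r1c3=3.
Step 25. [r8c2∈{3}] r8c2's peers cover all but 3 ⇒ r8c2=3.
Step 26. [r2c5∈{5}] r2c5's peers cover all but 5 ⇒ r2c5=5.
Step 27. [r3c3∈{4}] r3c3's peers cover all but 4, so r3c3=4.
Step 28. [r2c2∈{2}] nothing but 2 survives at r2c2 ⇒ r2c2=2.
Step 29. [r5c4∈{2}] r5c4 is down to just 2, so r5c4=2.
Step 30. [r5c6∈{6}] r5c6's peers cover all but 6. So r5c6=6.
Step 31. [r7c8∈{5}] only 5 remains possible at r7c8. So r7c8=5.
Step 32. [r6c9∈{2}] only 2 remains possible at r6c9 ⇒ r6c9=2.
Step 33. [r2c6∈{8}] only 8 remains possible at r2c6 ⇒ r2c6=8.
Step 34. [r6c1∈{9}] r6c1's peers cover all but 9 ⇒ r6c1=9.
Step 35. [r5c8∈{9}] r5c8's peers cover all but 9, so r5c8=9.
Step 36. [r3c2∈{9}] r3c2 has the single candidate 9 ⇒ r3c2=9.
Step 37. [r7c2∈{6}] r7c2 has the single candidate 6, so r7c2=6.

Answer: 1 5 3 4 6 7 9 2 8 / 6 2 7 9 5 8 4 1 3 / 8 9 4 3 2 1 5 7 6 / 5 8 2 7 9 3 1 6 4 / 3 7 1 2 4 6 8 9 5 / 9 4 6 8 1 5 7 3 2 / 4 6 8 1 3 9 2 5 7 / 2 3 9 5 7 4 6 8 1 / 7 1 5 6 8 2 3 4 9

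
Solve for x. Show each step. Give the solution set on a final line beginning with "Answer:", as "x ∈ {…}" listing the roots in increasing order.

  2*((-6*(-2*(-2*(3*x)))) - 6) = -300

Step 1. [2*((-6*(-2*(-2*(3*x)))) - 6) = -300] 2 out front; divide by 2, so div: (-6*(-2*(-2*(3*x)))) - 6 = -150.
Step 2. [(-6*(-2*(-2*(3*x)))) - 6 = -150] -6 divides every term; factor it out, so factor: (-2*(-2*(3*x))) + 1 = 25.
Step 3. [(-2*(-2*(3*x))) + 1 = 25] the outer +1 inverts by subtracting 1, so sub: -2*(-2*(3*x)) = 24.
Step 4. [-2*(-2*(3*x)) = 24] divide by the outer -2 ⇒ div: -2*(3*x) = -12.
Step 5. [-2*(3*x) = -12] -2·(inner) — divide through by -2. So div: 3*x = 6.
Step 6. [3*x = 6] 3 out front; divide by 3. So div: x = 2.

Answer: x ∈ {2}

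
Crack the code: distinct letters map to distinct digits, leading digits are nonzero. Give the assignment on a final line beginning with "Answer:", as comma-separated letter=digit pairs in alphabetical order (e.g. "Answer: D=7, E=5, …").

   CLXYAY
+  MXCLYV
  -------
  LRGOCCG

Step 1. [col 1: Y + V ≡ G (mod 10)] no forcing yet in column 1 (carry-in 0); Y=7 is free and consistent — try it ⇒ Y=7.
Step 2. [col 1: Y + V ≡ G (mod 10)] column 1 (Y + V ≡ G (mod 10), carry-in 0) doesn't pin V yet; pick V=9 and continue. So V=9.
Step 3. [col 1: Y + V ≡ G (mod 10)] in column 1 we have Y+V≡G with carry-in 0; given Y=7, V=9 and digits 7,9 already taken and all letters distinct, that pins G to 6 ⇒ G=6.
Step 4. [col 2: A + Y ≡ C (mod 10)] several values work for A in column 2 (A + Y ≡ C (mod 10), carry-in 1); try A=0. So A=0.
Step 5. [L] L is the leading digit of a 7-digit sum of two 6-digit numbers; the final carry is exactly 1 ⇒ L=1.
Step 6. [col 2: A + Y ≡ C (mod 10)] column 2 reads A+Y+carry(1)=C with A=0, Y=7; with digits 0,1,6,7,9 already taken and all letters distinct, the only value for C is 8, so C=8.
Step 7. [col 4: X + C ≡ O (mod 10)] no forcing yet in column 4 (carry-in 0); X=4 is free and consistent — try it, so X=4.
Step 8. [col 4: X + C ≡ O (mod 10)] column 4 reads X+C+carry(0)=O with X=4, C=8; with digits 0,1,4,6,7,8,9 already taken and all letters distinct, the only value for O is 2, so O=2.
Step 9. [col 6: C + M ≡ R (mod 10)] from column 6 (C=8, carry-in 0, digits 0,1,2,4,6,7,8,9 already taken and all letters distinct): R must equal 3 ⇒ R=3.
Step 10. [col 6: C + M ≡ R (mod 10)] in column 6 we have C+M≡R with carry-in 0; given C=8, R=3 and digits 0,1,2,3,4,6,7,8,9 already taken and all letters distinct, that pins M to 5, so M=5.

Answer: A=0, C=8, G=6, L=1, M=5, O=2, R=3, V=9, X=4, Y=7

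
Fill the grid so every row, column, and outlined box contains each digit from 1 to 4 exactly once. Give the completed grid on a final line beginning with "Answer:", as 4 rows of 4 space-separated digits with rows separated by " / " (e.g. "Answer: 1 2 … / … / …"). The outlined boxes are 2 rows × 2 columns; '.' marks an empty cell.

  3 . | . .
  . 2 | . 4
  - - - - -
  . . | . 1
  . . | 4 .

Step 1. [r4c4∈{2,3}] col 4 places 3 nowhere but r4c4. So r4c4=3.
Step 2. [r2c1∈{1}] only 1 remains possible at r2c1, so r2c1=1.
Step 3. [r3c1∈{2,4}] in col 1, 4 fits only at r3c1 ⇒ r3c1=4.
Step 4. [r1c4∈{2}] nothing but 2 survives at r1c4, so r1c4=2.
Step 5. [r4c2∈{1}] r4c2 has the single candidate 1 ⇒ r4c2=1.
Step 6. [r3c2∈{3}] r3c2 has the single candidate 3, so r3c2=3.
Step 7. [r3c3∈{2}] r3c3 is down to just 2. So r3c3=2.
Step 8. [r1c2∈{4}] r1c2 has the single candidate 4. So r1c2=4.
Step 9. [r2c3∈{3}] r2c3 is down to just 3, so r2c3=3.
Step 10. [r1c3∈{1}] r1c3's peers cover all but 1 ⇒ r1c3=1.
Step 11. [r4c1∈{2}] r4c1 has the single candidate 2 ⇒ r4c1=2.

Answer: 3 4 1 2 / 1 2 3 4 / 4 3 2 1 / 2 1 4 3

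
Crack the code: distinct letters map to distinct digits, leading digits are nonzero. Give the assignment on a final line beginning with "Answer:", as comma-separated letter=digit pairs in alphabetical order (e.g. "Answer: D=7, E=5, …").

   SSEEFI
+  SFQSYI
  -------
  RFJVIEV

Step 1. [R] R is the leading digit of a 7-digit sum of two 6-digit numbers; the final carry is exactly 1, so R=1.
Step 2. [col 1: I + I ≡ V (mod 10)] no forcing yet in column 1 (carry-in 0); V=4 is free and consistent — try it ⇒ V=4.
Step 3. [col 1: I + I ≡ V (mod 10)] I=2 is one option consistent with column 1 (I + I ≡ V (mod 10), carry-in 0) — take it. So I=2.
Step 4. [col 2: F + Y ≡ E (mod 10)] no forcing yet in column 2 (carry-in 0); E=3 is free and consistent — try it ⇒ E=3.
Step 5. [col 2: F + Y ≡ E (mod 10)] Y=6 is one option consistent with column 2 (F + Y ≡ E (mod 10), carry-in 0) — take it ⇒ Y=6.
Step 6. [col 2: F + Y ≡ E (mod 10)] in column 2 we have F+Y≡E with carry-in 0; given Y=6, E=3 and digits 1,2,3,4,6 already taken and all letters distinct, that pins F to 7, so F=7.
Step 7. [col 3: E + S ≡ I (mod 10)] column 3: given E=3, I=2, carry-in 1, and digits 1,2,3,4,6,7 already taken and all letters distinct, E+S≡I (mod 10) forces S=8, so S=8.
Step 8. [col 4: E + Q ≡ V (mod 10)] from column 4 (E=3, V=4, carry-in 1, digits 1,2,3,4,6,7,8 already taken and all letters distinct): Q must equal 0. So Q=0.
Step 9. [col 5: S + F ≡ J (mod 10)] column 5: given S=8, F=7, carry-in 0, and digits 0,1,2,3,4,6,7,8 already taken and all letters distinct, S+F≡J (mod 10) forces J=5 ⇒ J=5.

Answer: E=3, F=7, I=2, J=5, Q=0, R=1, S=8, V=4, Y=6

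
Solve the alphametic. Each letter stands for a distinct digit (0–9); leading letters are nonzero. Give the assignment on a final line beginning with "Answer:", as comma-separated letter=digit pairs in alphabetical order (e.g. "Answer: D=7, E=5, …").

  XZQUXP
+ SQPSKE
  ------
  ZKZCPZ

Step 1. [col 1: P + E ≡ Z (mod 10)] several values work for Z in column 1 (P + E ≡ Z (mod 10), carry-in 0); try Z=5, so Z=5.
Step 2. [col 1: P + E ≡ Z (mod 10)] P=6 is one option consistent with column 1 (P + E ≡ Z (mod 10), carry-in 0) — take it, so P=6.
Step 3. [col 1: P + E ≡ Z (mod 10)] in column 1 we have P+E≡Z with carry-in 0; given P=6, Z=5 and digits 5,6 already taken and all letters distinct, that pins E to 9 ⇒ E=9.
Step 4. [col 2: X + K ≡ P (mod 10)] several values work for X in column 2 (X + K ≡ P (mod 10), carry-in 1); try X=1, so X=1.
Step 5. [col 2: X + K ≡ P (mod 10)] column 2: given X=1, P=6, carry-in 1, and digits 1,5,6,9 already taken and all letters distinct, X+K≡P (mod 10) forces K=4, so K=4.
Step 6. [col 3: U + S ≡ C (mod 10)] from column 3 (nothing yet, carry-in 0, digits 1,4,5,6,9 already taken and all letters distinct): C must equal 0 ⇒ C=0.
Step 7. [col 3: U + S ≡ C (mod 10)] S=3 is one option consistent with column 3 (U + S ≡ C (mod 10), carry-in 0) — take it, so S=3.
Step 8. [col 3: U + S ≡ C (mod 10)] column 3 reads U+S+carry(0)=C with S=3, C=0; with digits 0,1,3,4,5,6,9 already taken and all letters distinct, the only value for U is 7. So U=7.
Step 9. [col 4: Q + P ≡ Z (mod 10)] in column 4 we have Q+P≡Z with carry-in 1; given P=6, Z=5 and digits 0,1,3,4,5,6,7,9 already taken and all letters distinct, that pins Q to 8. So Q=8.

Answer: C=0, E=9, K=4, P=6, Q=8, S=3, U=7, X=1, Z=5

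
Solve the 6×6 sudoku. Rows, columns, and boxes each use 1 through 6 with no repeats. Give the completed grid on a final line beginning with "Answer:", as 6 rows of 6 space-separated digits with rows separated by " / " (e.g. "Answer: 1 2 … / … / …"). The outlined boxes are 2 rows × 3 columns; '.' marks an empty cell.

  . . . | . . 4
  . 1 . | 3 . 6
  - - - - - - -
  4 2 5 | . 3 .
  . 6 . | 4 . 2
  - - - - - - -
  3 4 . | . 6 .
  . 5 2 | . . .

Step 1. [r6c4∈{1}] r6c4 has the single candidate 1 ⇒ r6c4=1.
Step 2. [r4c5∈{1,5}] row 4 places 5 nowhere but r4c5, so r4c5=5.
Step 3. [r2c5∈{2}] r2c5's peers cover all but 2 ⇒ r2c5=2.
Step 4. [r1c3∈{3,6}] 6 has one home in col 3: r1c3, so r1c3=6.
Step 5. [r1c4∈{5}] r1c4 has the single candidate 5 ⇒ r1c4=5.
Step 6. [r4c3∈{1,3}] r4c3 is the only open cell in row 4 admitting 3. So r4c3=3.
Step 7. [r4c1∈{1}] r4c1's peers cover all but 1 ⇒ r4c1=1.
Step 8. [r5c6∈{5}] nothing but 5 survives at r5c6. So r5c6=5.
Step 9. [r2c3∈{4}] only 4 remains possible at r2c3 ⇒ r2c3=4.
Step 10. [r6c1∈{6}] r6c1's peers cover all but 6 ⇒ r6c1=6.
Step 11. [r6c5∈{4}] only 4 remains possible at r6c5. So r6c5=4.
Step 12. [r1c2∈{3}] r1c2's peers cover all but 3 ⇒ r1c2=3.
Step 13. [r6c6∈{3}] r6c6 is down to just 3, so r6c6=3.
Step 14. [r5c4∈{2}] r5c4 has the single candidate 2, so r5c4=2.
Step 15. [r2c1∈{5}] r2c1 is down to just 5 ⇒ r2c1=5.
Step 16. [r3c6∈{1}] r3c6's peers cover all but 1 ⇒ r3c6=1.
Step 17. [r1c5∈{1}] r1c5's peers cover all but 1, so r1c5=1.
Step 18. [r5c3∈{1}] r5c3 is down to just 1. So r5c3=1.
Step 19. [r1c1∈{2}] nothing but 2 survives at r1c1 ⇒ r1c1=2.
Step 20. [r3c4∈{6}] r3c4 has the single candidate 6. So r3c4=6.

Answer: 2 3 6 5 1 4 / 5 1 4 3 2 6 / 4 2 5 6 3 1 / 1 6 3 4 5 2 / 3 4 1 2 6 5 / 6 5 2 1 4 3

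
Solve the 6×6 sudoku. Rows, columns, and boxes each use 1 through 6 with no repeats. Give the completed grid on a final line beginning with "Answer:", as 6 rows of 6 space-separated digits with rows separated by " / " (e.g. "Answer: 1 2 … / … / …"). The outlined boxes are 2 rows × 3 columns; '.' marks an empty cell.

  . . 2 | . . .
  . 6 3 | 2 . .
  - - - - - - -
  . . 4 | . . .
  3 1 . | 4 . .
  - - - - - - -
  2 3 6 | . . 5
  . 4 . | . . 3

Step 1. [r1c2∈{5}] r1c2 is down to just 5 ⇒ r1c2=5.
Step 2. [r3c4∈{1,3,5,6}] 5 has one home in col 4: r3c4, so r3c4=5.
Step 3. [r5c4∈{1}] r5c4's peers cover all but 1. So r5c4=1.
Step 4. [r3c5∈{1,2,3,6}] row 3 places 3 nowhere but r3c5. So r3c5=3.
Step 5. [r3c6∈{1,2,6}] 1 has one home in row 3: r3c6, so r3c6=1.
Step 6. [r2c6∈{4}] r2c6's peers cover all but 4. So r2c6=4.
Step 7. [r2c1∈{1}] r2c1 has the single candidate 1. So r2c1=1.
Step 8. [r1c6∈{6}] nothing but 6 survives at r1c6, so r1c6=6.
Step 9. [r4c5∈{2,6}] r4c5 is the only open cell in row 4 admitting 6. So r4c5=6.
Step 10. [r4c3∈{5}] r4c3 has the single candidate 5 ⇒ r4c3=5.
Step 11. [r5c5∈{4}] r5c5's peers cover all but 4 ⇒ r5c5=4.
Step 12. [r1c5∈{1}] only 1 remains possible at r1c5, so r1c5=1.
Step 13. [r6c4∈{6}] only 6 remains possible at r6c4. So r6c4=6.
Step 14. [r2c5∈{5}] r2c5's peers cover all but 5 ⇒ r2c5=5.
Step 15. [r4c6∈{2}] only 2 remains possible at r4c6, so r4c6=2.
Step 16. [r6c5∈{2}] only 2 remains possible at r6c5 ⇒ r6c5=2.
Step 17. [r1c4∈{3}] only 3 remains possible at r1c4, so r1c4=3.
Step 18. [r3c1∈{6}] r3c1 is down to just 6 ⇒ r3c1=6.
Step 19. [r6c3∈{1}] nothing but 1 survives at r6c3, so r6c3=1.
Step 20. [r1c1∈{4}] nothing but 4 survives at r1c1 ⇒ r1c1=4.
Step 21. [r3c2∈{2}] only 2 remains possible at r3c2. So r3c2=2.
Step 22. [r6c1∈{5}] r6c1 is down to just 5, so r6c1=5.

Answer: 4 5 2 3 1 6 / 1 6 3 2 5 4 / 6 2 4 5 3 1 / 3 1 5 4 6 2 / 2 3 6 1 4 5 / 5 4 1 6 2 3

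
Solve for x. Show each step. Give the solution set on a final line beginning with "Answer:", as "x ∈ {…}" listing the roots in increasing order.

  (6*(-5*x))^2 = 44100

Step 1. [(6*(-5*x))^2 = 44100] √ both sides: 44100 ≥ 0 gives two branches. So sqrt: 6*(-5*x) = 210 or -210.
Step 2. [6*(-5*x) = 210 or -210] divide by the outer 6, so div: -5*x = 35 or -35.
Step 3. [-5*x = 35 or -35] -5·(inner) — divide through by -5. So div: x = -7 or 7.

Answer: x ∈ {-7, 7}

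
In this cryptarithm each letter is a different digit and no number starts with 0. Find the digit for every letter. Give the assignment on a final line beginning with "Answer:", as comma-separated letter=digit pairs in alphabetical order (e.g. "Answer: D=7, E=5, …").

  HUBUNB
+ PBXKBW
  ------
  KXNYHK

Step 1. [col 1: B + W ≡ K (mod 10)] column 1 (B + W ≡ K (mod 10), carry-in 0) doesn't pin K yet; pick K=9 and continue. So K=9.
Step 2. [col 1: B + W ≡ K (mod 10)] column 1 (B + W ≡ K (mod 10), carry-in 0) doesn't pin W yet; pick W=7 and continue ⇒ W=7.
Step 3. [col 1: B + W ≡ K (mod 10)] column 1: given W=7, K=9, carry-in 0, and digits 7,9 already taken and all letters distinct, B+W≡K (mod 10) forces B=2 ⇒ B=2.
Step 4. [col 2: N + B ≡ H (mod 10)] no forcing yet in column 2 (carry-in 0); N=1 is free and consistent — try it. So N=1.
Step 5. [col 2: N + B ≡ H (mod 10)] column 2: given N=1, B=2, carry-in 0, and digits 1,2,7,9 already taken and all letters distinct, N+B≡H (mod 10) forces H=3, so H=3.
Step 6. [col 3: U + K ≡ Y (mod 10)] several values work for Y in column 3 (U + K ≡ Y (mod 10), carry-in 0); try Y=4. So Y=4.
Step 7. [col 3: U + K ≡ Y (mod 10)] column 3: given K=9, Y=4, carry-in 0, and digits 1,2,3,4,7,9 already taken and all letters distinct, U+K≡Y (mod 10) forces U=5 ⇒ U=5.
Step 8. [col 4: B + X ≡ N (mod 10)] in column 4 we have B+X≡N with carry-in 1; given B=2, N=1 and digits 1,2,3,4,5,7,9 already taken and all letters distinct, that pins X to 8, so X=8.
Step 9. [col 6: H + P ≡ K (mod 10)] column 6 reads H+P+carry(0)=K with H=3, K=9; with digits 1,2,3,4,5,7,8,9 already taken and all letters distinct, the only value for P is 6 ⇒ P=6.

Answer: B=2, H=3, K=9, N=1, P=6, U=5, W=7, X=8, Y=4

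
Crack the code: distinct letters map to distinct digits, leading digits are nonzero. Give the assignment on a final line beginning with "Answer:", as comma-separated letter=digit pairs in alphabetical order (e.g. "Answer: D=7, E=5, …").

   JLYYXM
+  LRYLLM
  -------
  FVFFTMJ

Step 1. [col 1: M + M ≡ J (mod 10)] no forcing yet in column 1 (carry-in 0); J=6 is free and consistent — try it, so J=6.
Step 2. [col 1: M + M ≡ J (mod 10)] column 1 (M + M ≡ J (mod 10), carry-in 0) doesn't pin M yet; pick M=8 and continue, so M=8.
Step 3. [col 2: X + L ≡ M (mod 10)] X=0 is one option consistent with column 2 (X + L ≡ M (mod 10), carry-in 1) — take it, so X=0.
Step 4. [F] adding two 6-digit numbers gives at most 6+1 digits, and here it does — F is that final carry and must be 1, so F=1.
Step 5. [col 2: X + L ≡ M (mod 10)] column 2 reads X+L+carry(1)=M with X=0, M=8; with digits 0,1,6,8 already taken and all letters distinct, the only value for L is 7 ⇒ L=7.
Step 6. [col 3: Y + L ≡ T (mod 10)] several values work for T in column 3 (Y + L ≡ T (mod 10), carry-in 0); try T=2. So T=2.
Step 7. [col 3: Y + L ≡ T (mod 10)] in column 3 we have Y+L≡T with carry-in 0; given L=7, T=2 and digits 0,1,2,6,7,8 already taken and all letters distinct, that pins Y to 5. So Y=5.
Step 8. [col 5: L + R ≡ F (mod 10)] from column 5 (L=7, F=1, carry-in 1, digits 0,1,2,5,6,7,8 already taken and all letters distinct): R must equal 3 ⇒ R=3.
Step 9. [col 6: J + L ≡ V (mod 10)] in column 6 we have J+L≡V with carry-in 1; given J=6, L=7 and digits 0,1,2,3,5,6,7,8 already taken and all letters distinct, that pins V to 4, so V=4.

Answer: F=1, J=6, L=7, M=8, R=3, T=2, V=4, X=0, Y=5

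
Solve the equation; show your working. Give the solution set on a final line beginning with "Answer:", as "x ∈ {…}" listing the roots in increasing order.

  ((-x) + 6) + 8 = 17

Step 1. [((-x) + 6) + 8 = 17] peel the +8: subtract 8 from each side, so sub: (-x) + 6 = 9.
Step 2. [(-x) + 6 = 9] +6 is outermost — subtract 6 both sides, so sub: -x = 3.
Step 3. [-x = 3] flip signs both sides. So neg: x = -3.

Answer: x ∈ {-3}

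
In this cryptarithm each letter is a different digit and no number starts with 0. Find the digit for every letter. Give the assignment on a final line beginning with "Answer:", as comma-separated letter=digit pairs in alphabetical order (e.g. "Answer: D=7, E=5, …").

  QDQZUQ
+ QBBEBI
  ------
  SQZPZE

Step 1. [col 1: Q + I ≡ E (mod 10)] column 1 (Q + I ≡ E (mod 10), carry-in 0) doesn't pin Q yet; pick Q=1 and continue ⇒ Q=1.
Step 2. [col 1: Q + I ≡ E (mod 10)] column 1 (Q + I ≡ E (mod 10), carry-in 0) doesn't pin E yet; pick E=9 and continue ⇒ E=9.
Step 3. [col 1: Q + I ≡ E (mod 10)] from column 1 (Q=1, E=9, carry-in 0, digits 1,9 already taken and all letters distinct): I must equal 8, so I=8.
Step 4. [col 2: U + B ≡ Z (mod 10)] column 2 (U + B ≡ Z (mod 10), carry-in 0) doesn't pin Z yet; pick Z=6 and continue. So Z=6.
Step 5. [col 2: U + B ≡ Z (mod 10)] no forcing yet in column 2 (carry-in 0); B=4 is free and consistent — try it, so B=4.
Step 6. [col 2: U + B ≡ Z (mod 10)] from column 2 (B=4, Z=6, carry-in 0, digits 1,4,6,8,9 already taken and all letters distinct): U must equal 2. So U=2.
Step 7. [col 3: Z + E ≡ P (mod 10)] column 3 reads Z+E+carry(0)=P with Z=6, E=9; with digits 1,2,4,6,8,9 already taken and all letters distinct, the only value for P is 5 ⇒ P=5.
Step 8. [col 5: D + B ≡ Q (mod 10)] column 5: given B=4, Q=1, carry-in 0, and digits 1,2,4,5,6,8,9 already taken and all letters distinct, D+B≡Q (mod 10) forces D=7 ⇒ D=7.
Step 9. [col 6: Q + Q ≡ S (mod 10)] in column 6 we have Q+Q≡S with carry-in 1; given Q=1 and digits 1,2,4,5,6,7,8,9 already taken and all letters distinct, that pins S to 3. So S=3.

Answer: B=4, D=7, E=9, I=8, P=5, Q=1, S=3, U=2, Z=6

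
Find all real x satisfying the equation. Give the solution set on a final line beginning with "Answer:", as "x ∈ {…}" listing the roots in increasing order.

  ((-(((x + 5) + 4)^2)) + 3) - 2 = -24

Step 1. [((-(((x + 5) + 4)^2)) + 3) - 2 = -24] peel the -2: add 2 from each side. So sub: (-(((x + 5) + 4)^2)) + 3 = -22.
Step 2. [(-(((x + 5) + 4)^2)) + 3 = -22] the outer +3 inverts by subtracting 3. So sub: -(((x + 5) + 4)^2) = -25.
Step 3. [-(((x + 5) + 4)^2) = -25] flip signs both sides. So neg: ((x + 5) + 4)^2 = 25.
Step 4. [((x + 5) + 4)^2 = 25] √ both sides: 25 ≥ 0 gives two branches, so sqrt: (x + 5) + 4 = 5 or -5.
Step 5. [(x + 5) + 4 = 5 or -5] peel the +4: subtract 4 from each side ⇒ sub: x + 5 = 1 or -9.
Step 6. [x + 5 = 1 or -9] 5 comes off first (subtract 5). So sub: x = -4 or -14.

Answer: x ∈ {-14, -4}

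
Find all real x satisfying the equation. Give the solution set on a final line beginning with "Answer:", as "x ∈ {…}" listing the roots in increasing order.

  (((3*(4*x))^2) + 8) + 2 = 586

Step 1. [(((3*(4*x))^2) + 8) + 2 = 586] peel the +2: subtract 2 from each side ⇒ sub: ((3*(4*x))^2) + 8 = 584.
Step 2. [((3*(4*x))^2) + 8 = 584] subtract 8: x sits inside (… + 8), so sub: (3*(4*x))^2 = 576.
Step 3. [(3*(4*x))^2 = 576] √ both sides: 576 ≥ 0 gives two branches, so sqrt: 3*(4*x) = 24 or -24.
Step 4. [3*(4*x) = 24 or -24] 3 out front; divide by 3 ⇒ div: 4*x = 8 or -8.
Step 5. [4*x = 8 or -8] LHS = 4·(…); ÷4 both sides ⇒ div: x = 2 or -2.

Answer: x ∈ {-2, 2}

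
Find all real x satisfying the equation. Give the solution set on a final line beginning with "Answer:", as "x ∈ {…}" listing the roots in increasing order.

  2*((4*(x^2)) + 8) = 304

Step 1. [2*((4*(x^2)) + 8) = 304] 2·(inner) — divide through by 2. So div: (4*(x^2)) + 8 = 152.
Step 2. [(4*(x^2)) + 8 = 152] 4 | LHS and 4 | 152: pull 4 out. So factor: (x^2) + 2 = 38.
Step 3. [(x^2) + 2 = 38] +2 is outermost — subtract 2 both sides ⇒ sub: x^2 = 36.
Step 4. [x^2 = 36] 36 ≥ 0, LHS is (·)² — take ±√, so sqrt: x = 6 or -6.

Answer: x ∈ {-6, 6}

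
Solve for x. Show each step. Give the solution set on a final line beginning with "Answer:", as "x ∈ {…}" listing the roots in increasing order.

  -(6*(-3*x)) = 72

Step 1. [-(6*(-3*x)) = 72] leading − — multiply by −1. So neg: 6*(-3*x) = -72.
Step 2. [6*(-3*x) = -72] LHS = 6·(…); ÷6 both sides. So div: -3*x = -12.
Step 3. [-3*x = -12] -3·(inner) — divide through by -3. So div: x = 4.

Answer: x ∈ {4}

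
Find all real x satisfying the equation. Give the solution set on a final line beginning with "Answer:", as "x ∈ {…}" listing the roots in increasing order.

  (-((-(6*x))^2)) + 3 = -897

Step 1. [(-((-(6*x))^2)) + 3 = -897] the outer +3 inverts by subtracting 3 ⇒ sub: -((-(6*x))^2) = -900.
Step 2. [-((-(6*x))^2) = -900] leading − — multiply by −1. So neg: (-(6*x))^2 = 900.
Step 3. [(-(6*x))^2 = 900] 900 ≥ 0, LHS is (·)² — take ±√. So sqrt: -(6*x) = 30 or -30.
Step 4. [-(6*x) = 30 or -30] LHS negated; negate both sides, so neg: 6*x = -30 or 30.
Step 5. [6*x = -30 or 30] divide by the outer 6, so div: x = -5 or 5.

Answer: x ∈ {-5, 5}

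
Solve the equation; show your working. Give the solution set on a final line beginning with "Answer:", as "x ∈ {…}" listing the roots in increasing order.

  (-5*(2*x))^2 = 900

Step 1. [(-5*(2*x))^2 = 900] √ both sides: 900 ≥ 0 gives two branches. So sqrt: -5*(2*x) = 30 or -30.
Step 2. [-5*(2*x) = 30 or -30] LHS = -5·(…); ÷-5 both sides, so div: 2*x = -6 or 6.
Step 3. [2*x = -6 or 6] 2·(inner) — divide through by 2 ⇒ div: x = -3 or 3.

Answer: x ∈ {-3, 3}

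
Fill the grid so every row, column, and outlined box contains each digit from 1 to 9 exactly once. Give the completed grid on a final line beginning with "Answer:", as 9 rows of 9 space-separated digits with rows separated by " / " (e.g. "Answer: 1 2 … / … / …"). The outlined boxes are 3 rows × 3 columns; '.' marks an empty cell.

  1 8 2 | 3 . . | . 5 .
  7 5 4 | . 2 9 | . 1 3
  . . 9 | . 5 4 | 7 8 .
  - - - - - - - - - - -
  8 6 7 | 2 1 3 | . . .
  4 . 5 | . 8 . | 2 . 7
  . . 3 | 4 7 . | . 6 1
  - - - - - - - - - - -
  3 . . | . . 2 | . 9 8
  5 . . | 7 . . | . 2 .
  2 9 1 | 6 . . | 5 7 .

Step 1. [r9c9∈{4}] nothing but 4 survives at r9c9, so r9c9=4.
Step 2. [r2c7∈{6}] r2c7 is down to just 6, so r2c7=6.
Step 3. [r8c6∈{1,8}] across col 6, 1 lands solely at r8c6, so r8c6=1.
Step 4. [r8c2∈{4}] nothing but 4 survives at r8c2, so r8c2=4.
Step 5. [r1c9∈{9}] nothing but 9 survives at r1c9 ⇒ r1c9=9.
Step 6. [r4c7∈{4,9}] row 4 places 9 nowhere but r4c7 ⇒ r4c7=9.
Step 7. [r1c6∈{6,7}] row 1 places 7 nowhere but r1c6, so r1c6=7.
Step 8. [r8c9∈{6}] r8c9 is down to just 6 ⇒ r8c9=6.
Step 9. [r8c5∈{3,9}] across row 8, 9 lands solely at r8c5 ⇒ r8c5=9.
Step 10. [r7c3∈{6}] r7c3 has the single candidate 6, so r7c3=6.
Step 11. [r7c5∈{4}] r7c5 has the single candidate 4. So r7c5=4.
Step 12. [r8c7∈{3}] r8c7 has the single candidate 3, so r8c7=3.
Step 13. [r5c2∈{1}] only 1 remains possible at r5c2, so r5c2=1.
Step 14. [r1c5∈{6}] r1c5 has the single candidate 6, so r1c5=6.
Step 15. [r6c1∈{9}] r6c1's peers cover all but 9. So r6c1=9.
Step 16. [r9c6∈{8}] r9c6 is down to just 8 ⇒ r9c6=8.
Step 17. [r7c7∈{1}] only 1 remains possible at r7c7. So r7c7=1.
Step 18. [r5c6∈{6}] nothing but 6 survives at r5c6 ⇒ r5c6=6.
Step 19. [r5c8∈{3}] only 3 remains possible at r5c8 ⇒ r5c8=3.
Step 20. [r8c3∈{8}] r8c3 has the single candidate 8 ⇒ r8c3=8.
Step 21. [r3c9∈{2}] r3c9's peers cover all but 2, so r3c9=2.
Step 22. [r3c2∈{3}] only 3 remains possible at r3c2. So r3c2=3.
Step 23. [r2c4∈{8}] nothing but 8 survives at r2c4. So r2c4=8.
Step 24. [r6c2∈{2}] only 2 remains possible at r6c2, so r6c2=2.
Step 25. [r3c4∈{1}] r3c4 is down to just 1 ⇒ r3c4=1.
Step 26. [r5c4∈{9}] r5c4 is down to just 9, so r5c4=9.
Step 27. [r4c9∈{5}] only 5 remains possible at r4c9 ⇒ r4c9=5.
Step 28. [r7c2∈{7}] r7c2's peers cover all but 7, so r7c2=7.
Step 29. [r7c4∈{5}] r7c4 has the single candidate 5 ⇒ r7c4=5.
Step 30. [r6c6∈{5}] r6c6 has the single candidate 5 ⇒ r6c6=5.
Step 31. [r1c7∈{4}] r1c7 has the single candidate 4. So r1c7=4.
Step 32. [r6c7∈{8}] r6c7's peers cover all but 8 ⇒ r6c7=8.
Step 33. [r3c1∈{6}] r3c1 has the single candidate 6, so r3c1=6.
Step 34. [r9c5∈{3}] r9c5's peers cover all but 3 ⇒ r9c5=3.
Step 35. [r4c8∈{4}] r4c8's peers cover all but 4 ⇒ r4c8=4.

Answer: 1 8 2 3 6 7 4 5 9 / 7 5 4 8 2 9 6 1 3 / 6 3 9 1 5 4 7 8 2 / 8 6 7 2 1 3 9 4 5 / 4 1 5 9 8 6 2 3 7 / 9 2 3 4 7 5 8 6 1 / 3 7 6 5 4 2 1 9 8 / 5 4 8 7 9 1 3 2 6 / 2 9 1 6 3 8 5 7 4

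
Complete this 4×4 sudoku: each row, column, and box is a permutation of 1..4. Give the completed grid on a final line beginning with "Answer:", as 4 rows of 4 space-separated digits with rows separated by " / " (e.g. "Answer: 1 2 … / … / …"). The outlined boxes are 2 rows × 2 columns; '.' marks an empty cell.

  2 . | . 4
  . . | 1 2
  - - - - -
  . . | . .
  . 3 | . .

Step 1. [r3c2∈{1,2,4}] 2 has one home in col 2: r3c2 ⇒ r3c2=2.
Step 2. [r4c4∈{1}] r4c4's peers cover all but 1, so r4c4=1.
Step 3. [r4c1∈{4}] r4c1's peers cover all but 4 ⇒ r4c1=4.
Step 4. [r3c3∈{3,4}] r3c3 is the only open cell in row 3 admitting 4 ⇒ r3c3=4.
Step 5. [r1c2∈{1}] only 1 remains possible at r1c2 ⇒ r1c2=1.
Step 6. [r3c4∈{3}] r3c4's peers cover all but 3. So r3c4=3.
Step 7. [r2c1∈{3}] r2c1's peers cover all but 3 ⇒ r2c1=3.
Step 8. [r1c3∈{3}] r1c3's peers cover all but 3 ⇒ r1c3=3.
Step 9. [r4c3∈{2}] only 2 remains possible at r4c3, so r4c3=2.
Step 10. [r2c2∈{4}] r2c2 has the single candidate 4 ⇒ r2c2=4.
Step 11. [r3c1∈{1}] r3c1 has the single candidate 1, so r3c1=1.

Answer: 2 1 3 4 / 3 4 1 2 / 1 2 4 3 / 4 3 2 1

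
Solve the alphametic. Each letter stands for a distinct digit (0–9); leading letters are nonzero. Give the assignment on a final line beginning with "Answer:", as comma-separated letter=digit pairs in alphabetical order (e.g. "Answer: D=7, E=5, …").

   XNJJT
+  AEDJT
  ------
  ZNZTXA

Step 1. [Z] Z is the leading digit of a 6-digit sum of two 5-digit numbers; the final carry is exactly 1, so Z=1.
Step 2. [col 1: T + T ≡ A (mod 10)] several values work for A in column 1 (T + T ≡ A (mod 10), carry-in 0); try A=6. So A=6.
Step 3. [col 1: T + T ≡ A (mod 10)] column 1 (T + T ≡ A (mod 10), carry-in 0) doesn't pin T yet; pick T=8 and continue, so T=8.
Step 4. [col 2: J + J ≡ X (mod 10)] several values work for J in column 2 (J + J ≡ X (mod 10), carry-in 1); try J=7, so J=7.
Step 5. [col 2: J + J ≡ X (mod 10)] from column 2 (J=7, carry-in 1, digits 1,6,7,8 already taken and all letters distinct): X must equal 5 ⇒ X=5.
Step 6. [col 3: J + D ≡ T (mod 10)] column 3: given J=7, T=8, carry-in 1, and digits 1,5,6,7,8 already taken and all letters distinct, J+D≡T (mod 10) forces D=0 ⇒ D=0.
Step 7. [col 4: N + E ≡ Z (mod 10)] column 4 (N + E ≡ Z (mod 10), carry-in 0) doesn't pin E yet; pick E=9 and continue, so E=9.
Step 8. [col 4: N + E ≡ Z (mod 10)] column 4 reads N+E+carry(0)=Z with E=9, Z=1; with digits 0,1,5,6,7,8,9 already taken and all letters distinct, the only value for N is 2, so N=2.

Answer: A=6, D=0, E=9, J=7, N=2, T=8, X=5, Z=1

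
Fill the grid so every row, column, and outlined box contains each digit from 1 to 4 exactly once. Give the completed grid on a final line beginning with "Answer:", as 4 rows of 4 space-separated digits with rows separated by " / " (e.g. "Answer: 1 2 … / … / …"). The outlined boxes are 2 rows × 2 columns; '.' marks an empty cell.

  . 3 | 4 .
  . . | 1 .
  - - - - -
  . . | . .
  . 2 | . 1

Step 1. [r3c4∈{2,3,4}] 4 has one home in col 4: r3c4. So r3c4=4.
Step 2. [r1c4∈{2}] r1c4's peers cover all but 2, so r1c4=2.
Step 3. [r4c1∈{3,4}] across row 4, 4 lands solely at r4c1 ⇒ r4c1=4.
Step 4. [r3c1∈{1,3}] in col 1, 3 fits only at r3c1 ⇒ r3c1=3.
Step 5. [r3c3∈{2}] r3c3 has the single candidate 2 ⇒ r3c3=2.
Step 6. [r2c2∈{4}] r2c2 has the single candidate 4 ⇒ r2c2=4.
Step 7. [r2c4∈{3}] r2c4's peers cover all but 3. So r2c4=3.
Step 8. [r2c1∈{2}] r2c1 has the single candidate 2, so r2c1=2.
Step 9. [r1c1∈{1}] r1c1 has the single candidate 1, so r1c1=1.
Step 10. [r4c3∈{3}] r4c3's peers cover all but 3, so r4c3=3.
Step 11. [r3c2∈{1}] only 1 remains possible at r3c2, so r3c2=1.

Answer: 1 3 4 2 / 2 4 1 3 / 3 1 2 4 / 4 2 3 1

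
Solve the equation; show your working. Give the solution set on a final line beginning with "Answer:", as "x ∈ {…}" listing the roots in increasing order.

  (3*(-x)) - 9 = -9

Step 1. [(3*(-x)) - 9 = -9] peel the -9: add 9 from each side ⇒ sub: 3*(-x) = 0.
Step 2. [3*(-x) = 0] 3·(inner) — divide through by 3. So div: -x = 0.
Step 3. [-x = 0] leading − — multiply by −1 ⇒ neg: x = 0.

Answer: x ∈ {0}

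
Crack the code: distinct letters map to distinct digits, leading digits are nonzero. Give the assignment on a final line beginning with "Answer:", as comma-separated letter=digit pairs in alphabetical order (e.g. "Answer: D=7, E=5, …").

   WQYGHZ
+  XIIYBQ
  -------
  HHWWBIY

Step 1. [col 1: Z + Q ≡ Y (mod 10)] several values work for Z in column 1 (Z + Q ≡ Y (mod 10), carry-in 0); try Z=9. So Z=9.
Step 2. [H] adding two 6-digit numbers gives at most 6+1 digits, and here it does — H is that final carry and must be 1 ⇒ H=1.
Step 3. [col 1: Z + Q ≡ Y (mod 10)] no forcing yet in column 1 (carry-in 0); Y=3 is free and consistent — try it, so Y=3.
Step 4. [col 1: Z + Q ≡ Y (mod 10)] column 1: given Z=9, Y=3, carry-in 0, and digits 1,3,9 already taken and all letters distinct, Z+Q≡Y (mod 10) forces Q=4 ⇒ Q=4.
Step 5. [col 2: H + B ≡ I (mod 10)] several values work for I in column 2 (H + B ≡ I (mod 10), carry-in 1); try I=2, so I=2.
Step 6. [col 2: H + B ≡ I (mod 10)] from column 2 (H=1, I=2, carry-in 1, digits 1,2,3,4,9 already taken and all letters distinct): B must equal 0. So B=0.
Step 7. [col 3: G + Y ≡ B (mod 10)] column 3: given Y=3, B=0, carry-in 0, and digits 0,1,2,3,4,9 already taken and all letters distinct, G+Y≡B (mod 10) forces G=7 ⇒ G=7.
Step 8. [col 4: Y + I ≡ W (mod 10)] in column 4 we have Y+I≡W with carry-in 1; given Y=3, I=2 and digits 0,1,2,3,4,7,9 already taken and all letters distinct, that pins W to 6. So W=6.
Step 9. [col 6: W + X ≡ H (mod 10)] column 6: given W=6, H=1, carry-in 0, and digits 0,1,2,3,4,6,7,9 already taken and all letters distinct, W+X≡H (mod 10) forces X=5 ⇒ X=5.

Answer: B=0, G=7, H=1, I=2, Q=4, W=6, X=5, Y=3, Z=9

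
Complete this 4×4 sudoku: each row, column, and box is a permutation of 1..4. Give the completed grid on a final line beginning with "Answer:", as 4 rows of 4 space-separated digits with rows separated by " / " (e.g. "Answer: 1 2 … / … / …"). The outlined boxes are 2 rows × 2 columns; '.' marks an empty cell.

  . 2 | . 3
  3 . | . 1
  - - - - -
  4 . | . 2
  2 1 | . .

Step 1. [r4c3∈{3,4}] 3 has one home in row 4: r4c3 ⇒ r4c3=3.
Step 2. [r1c3∈{4}] only 4 remains possible at r1c3, so r1c3=4.
Step 3. [r1c1∈{1}] r1c1 is down to just 1 ⇒ r1c1=1.
Step 4. [r3c3∈{1}] nothing but 1 survives at r3c3. So r3c3=1.
Step 5. [r2c2∈{4}] nothing but 4 survives at r2c2 ⇒ r2c2=4.
Step 6. [r3c2∈{3}] r3c2 is down to just 3. So r3c2=3.
Step 7. [r2c3∈{2}] nothing but 2 survives at r2c3. So r2c3=2.
Step 8. [r4c4∈{4}] nothing but 4 survives at r4c4. So r4c4=4.

Answer: 1 2 4 3 / 3 4 2 1 / 4 3 1 2 / 2 1 3 4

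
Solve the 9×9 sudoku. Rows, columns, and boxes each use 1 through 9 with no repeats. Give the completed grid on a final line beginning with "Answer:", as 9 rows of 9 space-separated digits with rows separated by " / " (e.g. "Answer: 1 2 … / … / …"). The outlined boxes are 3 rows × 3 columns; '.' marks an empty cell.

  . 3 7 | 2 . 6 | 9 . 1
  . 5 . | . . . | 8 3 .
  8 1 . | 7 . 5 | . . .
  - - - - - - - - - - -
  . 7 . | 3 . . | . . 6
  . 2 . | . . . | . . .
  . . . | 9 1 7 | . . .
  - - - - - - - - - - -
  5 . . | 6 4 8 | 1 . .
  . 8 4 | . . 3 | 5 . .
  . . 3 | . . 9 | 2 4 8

Step 1. [r4c7∈{4}] r4c7's peers cover all but 4 ⇒ r4c7=4.
Step 2. [r5c4∈{4,5,8}] across col 4, 8 lands solely at r5c4, so r5c4=8.
Step 3. [r2c9∈{2,4,7}] across row 2, 7 lands solely at r2c9, so r2c9=7.
Step 4. [r8c9∈{9}] r8c9's peers cover all but 9 ⇒ r8c9=9.
Step 5. [r6c7∈{3}] r6c7 has the single candidate 3, so r6c7=3.
Step 6. [r5c9∈{5}] only 5 remains possible at r5c9 ⇒ r5c9=5.
Step 7. [r5c1∈{1,3,4,6,9}] in row 5, 3 fits only at r5c1. So r5c1=3.
Step 8. [r7c3∈{2,9}] 2 has one home in row 7: r7c3. So r7c3=2.
Step 9. [r2c5∈{9}] r2c5 has the single candidate 9 ⇒ r2c5=9.
Step 10. [r2c3∈{6}] only 6 remains possible at r2c3, so r2c3=6.
Step 11. [r4c1∈{1,9}] col 1 places 9 nowhere but r4c1, so r4c1=9.
Step 12. [r8c4∈{1}] r8c4 is down to just 1, so r8c4=1.
Step 13. [r6c9∈{2}] r6c9 has the single candidate 2, so r6c9=2.
Step 14. [r9c2∈{6}] nothing but 6 survives at r9c2, so r9c2=6.
Step 15. [r8c1∈{7}] r8c1's peers cover all but 7. So r8c1=7.
Step 16. [r4c5∈{2,5}] box 5 places 5 nowhere but r4c5 ⇒ r4c5=5.
Step 17. [r6c8∈{8}] r6c8's peers cover all but 8, so r6c8=8.
Step 18. [r5c3∈{1}] r5c3's peers cover all but 1, so r5c3=1.
Step 19. [r1c1∈{4}] only 4 remains possible at r1c1. So r1c1=4.
Step 20. [r5c6∈{4}] r5c6 has the single candidate 4, so r5c6=4.
Step 21. [r5c7∈{7}] r5c7 is down to just 7 ⇒ r5c7=7.
Step 22. [r3c8∈{2,6}] across row 3, 2 lands solely at r3c8, so r3c8=2.
Step 23. [r7c9∈{3}] nothing but 3 survives at r7c9 ⇒ r7c9=3.
Step 24. [r8c8∈{6}] r8c8 is down to just 6, so r8c8=6.
Step 25. [r9c4∈{5}] only 5 remains possible at r9c4, so r9c4=5.
Step 26. [r9c1∈{1}] r9c1 has the single candidate 1. So r9c1=1.
Step 27. [r3c5∈{3}] only 3 remains possible at r3c5. So r3c5=3.
Step 28. [r5c8∈{9}] nothing but 9 survives at r5c8, so r5c8=9.
Step 29. [r4c3∈{8}] only 8 remains possible at r4c3, so r4c3=8.
Step 30. [r6c2∈{4}] r6c2 is down to just 4, so r6c2=4.
Step 31. [r3c7∈{6}] r3c7's peers cover all but 6, so r3c7=6.
Step 32. [r8c5∈{2}] r8c5 has the single candidate 2, so r8c5=2.
Step 33. [r3c3∈{9}] r3c3 is down to just 9. So r3c3=9.
Step 34. [r2c1∈{2}] r2c1 has the single candidate 2 ⇒ r2c1=2.
Step 35. [r4c6∈{2}] only 2 remains possible at r4c6. So r4c6=2.
Step 36. [r6c1∈{6}] nothing but 6 survives at r6c1 ⇒ r6c1=6.
Step 37. [r1c8∈{5}] r1c8's peers cover all but 5, so r1c8=5.
Step 38. [r6c3∈{5}] r6c3's peers cover all but 5 ⇒ r6c3=5.
Step 39. [r9c5∈{7}] r9c5 has the single candidate 7, so r9c5=7.
Step 40. [r1c5∈{8}] r1c5's peers cover all but 8 ⇒ r1c5=8.
Step 41. [r7c2∈{9}] only 9 remains possible at r7c2, so r7c2=9.
Step 42. [r4c8∈{1}] r4c8 is down to just 1, so r4c8=1.
Step 43. [r2c4∈{4}] r2c4's peers cover all but 4, so r2c4=4.
Step 44. [r7c8∈{7}] nothing but 7 survives at r7c8. So r7c8=7.
Step 45. [r3c9∈{4}] only 4 remains possible at r3c9, so r3c9=4.
Step 46. [r2c6∈{1}] r2c6 is down to just 1. So r2c6=1.
Step 47. [r5c5∈{6}] r5c5 has the single candidate 6. So r5c5=6.

Answer: 4 3 7 2 8 6 9 5 1 / 2 5 6 4 9 1 8 3 7 / 8 1 9 7 3 5 6 2 4 / 9 7 8 3 5 2 4 1 6 / 3 2 1 8 6 4 7 9 5 / 6 4 5 9 1 7 3 8 2 / 5 9 2 6 4 8 1 7 3 / 7 8 4 1 2 3 5 6 9 / 1 6 3 5 7 9 2 4 8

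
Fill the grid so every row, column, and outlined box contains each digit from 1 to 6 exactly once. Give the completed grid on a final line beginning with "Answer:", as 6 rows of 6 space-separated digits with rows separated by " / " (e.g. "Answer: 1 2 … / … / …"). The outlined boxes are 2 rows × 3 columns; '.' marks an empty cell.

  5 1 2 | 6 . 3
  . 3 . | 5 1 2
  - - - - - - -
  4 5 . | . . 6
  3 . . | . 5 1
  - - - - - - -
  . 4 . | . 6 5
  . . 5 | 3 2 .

Step 1. [r6c1∈{1,6}] across row 6, 1 lands solely at r6c1, so r6c1=1.
Step 2. [r4c2∈{2,6}] 2 has one home in col 2: r4c2 ⇒ r4c2=2.
Step 3. [r2c1∈{6}] r2c1 is down to just 6 ⇒ r2c1=6.
Step 4. [r2c3∈{4}] r2c3 has the single candidate 4 ⇒ r2c3=4.
Step 5. [r5c3∈{3}] only 3 remains possible at r5c3, so r5c3=3.
Step 6. [r3c4∈{2}] only 2 remains possible at r3c4. So r3c4=2.
Step 7. [r4c3∈{6}] only 6 remains possible at r4c3 ⇒ r4c3=6.
Step 8. [r3c5∈{3}] nothing but 3 survives at r3c5 ⇒ r3c5=3.
Step 9. [r3c3∈{1}] nothing but 1 survives at r3c3. So r3c3=1.
Step 10. [r6c2∈{6}] only 6 remains possible at r6c2. So r6c2=6.
Step 11. [r4c4∈{4}] nothing but 4 survives at r4c4 ⇒ r4c4=4.
Step 12. [r5c1∈{2}] nothing but 2 survives at r5c1, so r5c1=2.
Step 13. [r6c6∈{4}] r6c6 has the single candidate 4 ⇒ r6c6=4.
Step 14. [r5c4∈{1}] only 1 remains possible at r5c4 ⇒ r5c4=1.
Step 15. [r1c5∈{4}] r1c5's peers cover all but 4. So r1c5=4.

Answer: 5 1 2 6 4 3 / 6 3 4 5 1 2 / 4 5 1 2 3 6 / 3 2 6 4 5 1 / 2 4 3 1 6 5 / 1 6 5 3 2 4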